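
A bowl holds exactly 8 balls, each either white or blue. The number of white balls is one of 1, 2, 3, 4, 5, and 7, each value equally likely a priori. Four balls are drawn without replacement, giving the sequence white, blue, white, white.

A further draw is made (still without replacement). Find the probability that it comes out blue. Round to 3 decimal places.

0.372

For each hypothesis, P(data | H) works out to: P(data | r = 1) = (1/8)(7/7)(0/6) = 0; P(data | r = 2) = (2/8)(6/7)(1/6)(0/5) = 0; P(data | r = 3) = (3/8)(5/7)(2/6)(1/5) = 1/56; P(data | r = 4) = (4/8)(4/7)(3/6)(2/5) = 2/35; P(data | r = 5) = (5/8)(3/7)(4/6)(3/5) = 3/28; P(data | r = 7) = (7/8)(1/7)(6/6)(5/5) = 1/8.
Multiplying each by its prior: 1/6 · 0 = 0, 1/6 · 0 = 0, 1/6 · 1/56 = 1/336, 1/6 · 2/35 = 1/105, 1/6 · 3/28 = 1/56, 1/6 · 1/8 = 1/48; these sum to 43/840.
Dividing through by the total gives posterior P(r = 1 | data) = 0, P(r = 2 | data) = 0, P(r = 3 | data) = 5/86, P(r = 4 | data) = 8/43, P(r = 5 | data) = 15/43, P(r = 7 | data) = 35/86.
So P(blue next | data) = Σ P(blue next | H) P(H | data) = (1)(5/86) + (3/4)(8/43) + (1/2)(15/43) + (0)(35/86) = 16/43.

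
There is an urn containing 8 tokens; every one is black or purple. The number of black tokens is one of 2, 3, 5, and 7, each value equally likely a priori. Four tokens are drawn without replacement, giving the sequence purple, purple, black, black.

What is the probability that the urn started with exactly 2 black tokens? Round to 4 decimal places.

0.2000

The likelihood of the observed sequence under each hypothesis: P(data | r = 2) = (6/8)(5/7)(2/6)(1/5) = 1/28; P(data | r = 3) = (5/8)(4/7)(3/6)(2/5) = 1/14; P(data | r = 5) = (3/8)(2/7)(5/6)(4/5) = 1/14; P(data | r = 7) = (1/8)(0/7) = 0.
Weighting by the prior gives 1/4 · 1/28 = 1/112, 1/4 · 1/14 = 1/56, 1/4 · 1/14 = 1/56, 1/4 · 0 = 0; with total 5/112.
So P(r = 2 | data) = (1/112) / (5/112) = 1/5.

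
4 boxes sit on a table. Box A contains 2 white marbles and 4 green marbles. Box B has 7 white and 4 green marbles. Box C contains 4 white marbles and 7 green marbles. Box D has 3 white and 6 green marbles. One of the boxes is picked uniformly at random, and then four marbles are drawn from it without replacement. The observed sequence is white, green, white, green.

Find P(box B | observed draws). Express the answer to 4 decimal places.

0.2511

Compute the likelihood of the observed sequence for each case: P(data | box A) = (2/6)(4/5)(1/4)(3/3) = 0.066667; P(data | box B) = (7/11)(4/10)(6/9)(3/8) = 0.063636; P(data | box C) = (4/11)(7/10)(3/9)(6/8) = 0.063636; P(data | box D) = (3/9)(6/8)(2/7)(5/6) = 0.059524.
The prior-weighted likelihoods are 1/4 · 0.066667 = 0.016667, 1/4 · 0.063636 = 0.015909, 1/4 · 0.063636 = 0.015909, 1/4 · 0.059524 = 0.014881; summing to 0.063366.
By Bayes' rule, P(box B | data) = (0.015909) / (0.063366) = 0.25107.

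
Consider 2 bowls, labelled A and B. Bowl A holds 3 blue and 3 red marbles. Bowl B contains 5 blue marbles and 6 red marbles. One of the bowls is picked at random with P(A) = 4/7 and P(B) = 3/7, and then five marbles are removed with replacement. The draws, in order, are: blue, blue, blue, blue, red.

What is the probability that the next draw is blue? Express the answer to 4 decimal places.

Under each hypothesis, the probability of the observed sequence is: P(data | bowl A) = (3/6)(3/6)(3/6)(3/6)(3/6) = 0.03125; P(data | bowl B) = (5/11)(5/11)(5/11)(5/11)(6/11) = 0.023285.
The prior-weighted likelihoods are 4/7 · 0.03125 = 0.017857, 3/7 · 0.023285 = 0.0099791; these sum to 0.027836.
Dividing through by the total gives posterior P(bowl A | data) = 0.64151, P(bowl B | data) = 0.35849.
Averaging over the posterior, P(blue next | data) = (1/2)(0.64151) + (5/11)(0.35849) = 0.4837.

0.4837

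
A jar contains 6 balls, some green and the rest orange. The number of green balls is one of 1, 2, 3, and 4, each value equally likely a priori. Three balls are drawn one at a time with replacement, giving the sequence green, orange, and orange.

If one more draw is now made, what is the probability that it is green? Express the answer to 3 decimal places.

0.390

The likelihood of the observed sequence under each hypothesis: P(data | r = 1) = (1/6)(5/6)(5/6) = 25/216; P(data | r = 2) = (2/6)(4/6)(4/6) = 4/27; P(data | r = 3) = (3/6)(3/6)(3/6) = 1/8; P(data | r = 4) = (4/6)(2/6)(2/6) = 2/27.
Weighting by the prior gives 1/4 · 25/216 = 25/864, 1/4 · 4/27 = 1/27, 1/4 · 1/8 = 1/32, 1/4 · 2/27 = 1/54; with total 25/216.
The posterior is then P(r = 1 | data) = 1/4, P(r = 2 | data) = 8/25, P(r = 3 | data) = 27/100, P(r = 4 | data) = 4/25.
So P(green next | data) = Σ P(green next | H) P(H | data) = (1/6)(1/4) + (1/3)(8/25) + (1/2)(27/100) + (2/3)(4/25) = 39/100.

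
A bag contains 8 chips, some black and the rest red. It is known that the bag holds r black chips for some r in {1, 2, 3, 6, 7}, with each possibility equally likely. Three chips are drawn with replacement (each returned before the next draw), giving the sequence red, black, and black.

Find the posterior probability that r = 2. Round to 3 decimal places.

0.122

For each hypothesis, P(data | H) works out to: P(data | r = 1) = (7/8)(1/8)(1/8) = 0.013672; P(data | r = 2) = (6/8)(2/8)(2/8) = 0.046875; P(data | r = 3) = (5/8)(3/8)(3/8) = 0.087891; P(data | r = 6) = (2/8)(6/8)(6/8) = 0.14062; P(data | r = 7) = (1/8)(7/8)(7/8) = 0.095703.
Weighting by the prior gives 1/5 · 0.013672 = 0.0027344, 1/5 · 0.046875 = 0.009375, 1/5 · 0.087891 = 0.017578, 1/5 · 0.14062 = 0.028125, 1/5 · 0.095703 = 0.019141; summing to 0.076953.
By Bayes' rule, P(r = 2 | data) = (0.009375) / (0.076953) = 0.12183.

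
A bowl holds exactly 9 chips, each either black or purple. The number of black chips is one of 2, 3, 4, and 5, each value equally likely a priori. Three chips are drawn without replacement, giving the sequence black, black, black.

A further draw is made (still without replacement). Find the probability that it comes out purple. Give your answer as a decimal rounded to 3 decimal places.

0.733

The likelihood of the observed sequence under each hypothesis: P(data | r = 2) = (2/9)(1/8)(0/7) = 0; P(data | r = 3) = (3/9)(2/8)(1/7) = 1/84; P(data | r = 4) = (4/9)(3/8)(2/7) = 1/21; P(data | r = 5) = (5/9)(4/8)(3/7) = 5/42.
The prior-weighted likelihoods are 1/4 · 0 = 0, 1/4 · 1/84 = 1/336, 1/4 · 1/21 = 1/84, 1/4 · 5/42 = 5/168; with total 5/112.
The posterior is then P(r = 2 | data) = 0, P(r = 3 | data) = 1/15, P(r = 4 | data) = 4/15, P(r = 5 | data) = 2/3.
The predictive probability is P(purple next | data) = (1)(1/15) + (5/6)(4/15) + (2/3)(2/3) = 11/15.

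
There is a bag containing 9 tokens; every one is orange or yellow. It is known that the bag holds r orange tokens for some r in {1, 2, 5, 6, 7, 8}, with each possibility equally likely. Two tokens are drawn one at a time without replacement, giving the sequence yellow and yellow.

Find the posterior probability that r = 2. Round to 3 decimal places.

Under each hypothesis, the probability of the observed sequence is: P(data | r = 1) = (8/9)(7/8) = 7/9; P(data | r = 2) = (7/9)(6/8) = 7/12; P(data | r = 5) = (4/9)(3/8) = 1/6; P(data | r = 6) = (3/9)(2/8) = 1/12; P(data | r = 7) = (2/9)(1/8) = 1/36; P(data | r = 8) = (1/9)(0/8) = 0.
The prior-weighted likelihoods are 1/6 · 7/9 = 7/54, 1/6 · 7/12 = 7/72, 1/6 · 1/6 = 1/36, 1/6 · 1/12 = 1/72, 1/6 · 1/36 = 1/216, 1/6 · 0 = 0; these sum to 59/216.
So P(r = 2 | data) = (7/72) / (59/216) = 21/59.

0.356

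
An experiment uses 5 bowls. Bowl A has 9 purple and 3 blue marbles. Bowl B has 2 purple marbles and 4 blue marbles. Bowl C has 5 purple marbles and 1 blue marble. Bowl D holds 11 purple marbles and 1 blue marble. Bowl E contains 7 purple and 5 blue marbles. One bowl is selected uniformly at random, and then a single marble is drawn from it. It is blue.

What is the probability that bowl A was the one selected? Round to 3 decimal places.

0.158

For each hypothesis, P(data | H) works out to: P(data | bowl A) = (3/12) = 1/4; P(data | bowl B) = (4/6) = 2/3; P(data | bowl C) = (1/6) = 1/6; P(data | bowl D) = (1/12) = 1/12; P(data | bowl E) = (5/12) = 5/12.
Multiplying each by its prior: 1/5 · 1/4 = 1/20, 1/5 · 2/3 = 2/15, 1/5 · 1/6 = 1/30, 1/5 · 1/12 = 1/60, 1/5 · 5/12 = 1/12; these sum to 19/60.
By Bayes' rule, P(bowl A | data) = (1/20) / (19/60) = 3/19.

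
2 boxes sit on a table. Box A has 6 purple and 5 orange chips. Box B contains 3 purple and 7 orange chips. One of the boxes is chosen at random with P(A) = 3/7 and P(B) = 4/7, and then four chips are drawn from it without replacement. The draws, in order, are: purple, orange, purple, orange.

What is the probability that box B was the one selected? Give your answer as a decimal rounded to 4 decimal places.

Under each hypothesis, the probability of the observed sequence is: P(data | box A) = (6/11)(5/10)(5/9)(4/8) = 5/66; P(data | box B) = (3/10)(7/9)(2/8)(6/7) = 1/20.
Weighting by the prior gives 3/7 · 5/66 = 5/154, 4/7 · 1/20 = 1/35; with total 47/770.
Hence P(box B | data) = (1/35) / (47/770) = 22/47.

0.4681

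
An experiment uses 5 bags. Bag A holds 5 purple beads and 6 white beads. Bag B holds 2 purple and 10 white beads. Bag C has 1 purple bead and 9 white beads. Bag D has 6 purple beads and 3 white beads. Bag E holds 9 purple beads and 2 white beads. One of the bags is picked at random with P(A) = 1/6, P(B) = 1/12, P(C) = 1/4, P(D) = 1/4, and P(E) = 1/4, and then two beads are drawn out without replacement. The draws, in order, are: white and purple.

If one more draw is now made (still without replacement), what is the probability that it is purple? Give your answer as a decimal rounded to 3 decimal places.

0.549

Under each hypothesis, the probability of the observed sequence is: P(data | bag A) = (6/11)(5/10) = 0.27273; P(data | bag B) = (10/12)(2/11) = 0.15152; P(data | bag C) = (9/10)(1/9) = 0.1; P(data | bag D) = (3/9)(6/8) = 0.25; P(data | bag E) = (2/11)(9/10) = 0.16364.
The prior-weighted likelihoods are 1/6 · 0.27273 = 0.045455, 1/12 · 0.15152 = 0.012626, 1/4 · 0.1 = 0.025, 1/4 · 0.25 = 0.0625, 1/4 · 0.16364 = 0.040909; these sum to 0.18649.
Normalising, the posterior is P(bag A | data) = 0.24374, P(bag B | data) = 0.067705, P(bag C | data) = 0.13406, P(bag D | data) = 0.33514, P(bag E | data) = 0.21936.
So P(purple next | data) = Σ P(purple next | H) P(H | data) = (4/9)(0.24374) + (1/10)(0.067705) + (0)(0.13406) + (5/7)(0.33514) + (8/9)(0.21936) = 0.54947.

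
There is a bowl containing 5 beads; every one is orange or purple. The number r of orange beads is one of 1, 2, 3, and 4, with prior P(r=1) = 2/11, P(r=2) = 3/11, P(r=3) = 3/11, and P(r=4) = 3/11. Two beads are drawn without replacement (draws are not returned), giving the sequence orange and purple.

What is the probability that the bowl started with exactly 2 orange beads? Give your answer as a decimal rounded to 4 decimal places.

0.3214

The likelihood of the observed sequence under each hypothesis: P(data | r = 1) = (1/5)(4/4) = 1/5; P(data | r = 2) = (2/5)(3/4) = 3/10; P(data | r = 3) = (3/5)(2/4) = 3/10; P(data | r = 4) = (4/5)(1/4) = 1/5.
Weighting by the prior gives 2/11 · 1/5 = 2/55, 3/11 · 3/10 = 9/110, 3/11 · 3/10 = 9/110, 3/11 · 1/5 = 3/55; with total 14/55.
Hence P(r = 2 | data) = (9/110) / (14/55) = 9/28.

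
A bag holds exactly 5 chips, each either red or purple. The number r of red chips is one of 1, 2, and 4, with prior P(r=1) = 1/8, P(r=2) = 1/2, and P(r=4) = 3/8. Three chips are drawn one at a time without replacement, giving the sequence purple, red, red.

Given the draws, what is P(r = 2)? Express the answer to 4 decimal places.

For each hypothesis, P(data | H) works out to: P(data | r = 1) = (4/5)(1/4)(0/3) = 0; P(data | r = 2) = (3/5)(2/4)(1/3) = 1/10; P(data | r = 4) = (1/5)(4/4)(3/3) = 1/5.
Multiplying each by its prior: 1/8 · 0 = 0, 1/2 · 1/10 = 1/20, 3/8 · 1/5 = 3/40; with total 1/8.
So P(r = 2 | data) = (1/20) / (1/8) = 2/5.

0.4000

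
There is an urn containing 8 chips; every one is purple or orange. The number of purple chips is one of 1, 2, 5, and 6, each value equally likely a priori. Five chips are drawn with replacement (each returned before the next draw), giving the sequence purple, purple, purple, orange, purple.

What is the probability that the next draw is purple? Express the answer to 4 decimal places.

0.6873

For each hypothesis, P(data | H) works out to: P(data | r = 1) = (1/8)(1/8)(1/8)(7/8)(1/8) = 0.00021362; P(data | r = 2) = (2/8)(2/8)(2/8)(6/8)(2/8) = 0.0029297; P(data | r = 5) = (5/8)(5/8)(5/8)(3/8)(5/8) = 0.05722; P(data | r = 6) = (6/8)(6/8)(6/8)(2/8)(6/8) = 0.079102.
Weighting by the prior gives 1/4 · 0.00021362 = 5.3406e-05, 1/4 · 0.0029297 = 0.00073242, 1/4 · 0.05722 = 0.014305, 1/4 · 0.079102 = 0.019775; summing to 0.034866.
The posterior is then P(r = 1 | data) = 0.0015317, P(r = 2 | data) = 0.021007, P(r = 5 | data) = 0.41028, P(r = 6 | data) = 0.56718.
The predictive probability is P(purple next | data) = (1/8)(0.0015317) + (1/4)(0.021007) + (5/8)(0.41028) + (3/4)(0.56718) = 0.68725.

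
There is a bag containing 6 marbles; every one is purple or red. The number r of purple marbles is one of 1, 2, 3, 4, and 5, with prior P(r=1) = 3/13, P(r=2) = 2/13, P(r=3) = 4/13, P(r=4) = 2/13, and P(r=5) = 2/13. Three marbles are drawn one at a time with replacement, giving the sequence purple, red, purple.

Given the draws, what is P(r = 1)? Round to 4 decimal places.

Compute the likelihood of the observed sequence for each case: P(data | r = 1) = (1/6)(5/6)(1/6) = 0.023148; P(data | r = 2) = (2/6)(4/6)(2/6) = 0.074074; P(data | r = 3) = (3/6)(3/6)(3/6) = 0.125; P(data | r = 4) = (4/6)(2/6)(4/6) = 0.14815; P(data | r = 5) = (5/6)(1/6)(5/6) = 0.11574.
Weighting by the prior gives 3/13 · 0.023148 = 0.0053419, 2/13 · 0.074074 = 0.011396, 4/13 · 0.125 = 0.038462, 2/13 · 0.14815 = 0.022792, 2/13 · 0.11574 = 0.017806; summing to 0.095798.
By Bayes' rule, P(r = 1 | data) = (0.0053419) / (0.095798) = 0.055762.

0.0558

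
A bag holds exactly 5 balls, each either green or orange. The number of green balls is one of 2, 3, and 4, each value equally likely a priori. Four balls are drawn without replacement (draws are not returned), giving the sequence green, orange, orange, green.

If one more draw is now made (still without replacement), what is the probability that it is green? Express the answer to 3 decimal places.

Compute the likelihood of the observed sequence for each case: P(data | r = 2) = (2/5)(3/4)(2/3)(1/2) = 1/10; P(data | r = 3) = (3/5)(2/4)(1/3)(2/2) = 1/10; P(data | r = 4) = (4/5)(1/4)(0/3) = 0.
The prior-weighted likelihoods are 1/3 · 1/10 = 1/30, 1/3 · 1/10 = 1/30, 1/3 · 0 = 0; with total 1/15.
The posterior is then P(r = 2 | data) = 1/2, P(r = 3 | data) = 1/2, P(r = 4 | data) = 0.
So P(green next | data) = Σ P(green next | H) P(H | data) = (0)(1/2) + (1)(1/2) = 1/2.

0.500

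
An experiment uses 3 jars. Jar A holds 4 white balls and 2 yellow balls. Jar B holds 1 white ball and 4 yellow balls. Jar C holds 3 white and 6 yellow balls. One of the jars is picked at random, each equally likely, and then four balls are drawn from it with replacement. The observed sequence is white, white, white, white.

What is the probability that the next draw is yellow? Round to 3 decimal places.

0.356

For each hypothesis, P(data | H) works out to: P(data | jar A) = (4/6)(4/6)(4/6)(4/6) = 0.19753; P(data | jar B) = (1/5)(1/5)(1/5)(1/5) = 0.0016; P(data | jar C) = (3/9)(3/9)(3/9)(3/9) = 0.012346.
The prior-weighted likelihoods are 1/3 · 0.19753 = 0.065844, 1/3 · 0.0016 = 0.00053333, 1/3 · 0.012346 = 0.0041152; these sum to 0.070492.
Normalising, the posterior is P(jar A | data) = 0.93406, P(jar B | data) = 0.0075659, P(jar C | data) = 0.058378.
The predictive probability is P(yellow next | data) = (1/3)(0.93406) + (4/5)(0.0075659) + (2/3)(0.058378) = 0.35632.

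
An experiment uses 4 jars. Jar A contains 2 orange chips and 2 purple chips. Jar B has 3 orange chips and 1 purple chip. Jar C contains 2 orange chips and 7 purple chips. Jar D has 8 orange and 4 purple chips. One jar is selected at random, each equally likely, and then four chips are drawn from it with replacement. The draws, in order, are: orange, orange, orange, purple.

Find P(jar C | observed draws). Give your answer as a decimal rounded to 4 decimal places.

0.0310

Under each hypothesis, the probability of the observed sequence is: P(data | jar A) = (2/4)(2/4)(2/4)(2/4) = 0.0625; P(data | jar B) = (3/4)(3/4)(3/4)(1/4) = 0.10547; P(data | jar C) = (2/9)(2/9)(2/9)(7/9) = 0.0085353; P(data | jar D) = (8/12)(8/12)(8/12)(4/12) = 0.098765.
Weighting by the prior gives 1/4 · 0.0625 = 0.015625, 1/4 · 0.10547 = 0.026367, 1/4 · 0.0085353 = 0.0021338, 1/4 · 0.098765 = 0.024691; with total 0.068817.
By Bayes' rule, P(jar C | data) = (0.0021338) / (0.068817) = 0.031007.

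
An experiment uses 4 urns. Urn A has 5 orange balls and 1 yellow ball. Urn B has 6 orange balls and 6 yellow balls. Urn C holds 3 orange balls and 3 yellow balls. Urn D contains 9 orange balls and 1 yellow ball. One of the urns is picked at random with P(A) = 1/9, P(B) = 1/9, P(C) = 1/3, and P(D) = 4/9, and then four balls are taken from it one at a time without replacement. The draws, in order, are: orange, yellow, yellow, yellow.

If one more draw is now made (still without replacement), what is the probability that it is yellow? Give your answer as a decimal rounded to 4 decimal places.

Compute the likelihood of the observed sequence for each case: P(data | urn A) = (5/6)(1/5)(0/4) = 0; P(data | urn B) = (6/12)(6/11)(5/10)(4/9) = 0.060606; P(data | urn C) = (3/6)(3/5)(2/4)(1/3) = 0.05; P(data | urn D) = (9/10)(1/9)(0/8) = 0.
Weighting by the prior gives 1/9 · 0 = 0, 1/9 · 0.060606 = 0.006734, 1/3 · 0.05 = 0.016667, 4/9 · 0 = 0; summing to 0.023401.
Dividing through by the total gives posterior P(urn A | data) = 0, P(urn B | data) = 0.28777, P(urn C | data) = 0.71223, P(urn D | data) = 0.
Averaging over the posterior, P(yellow next | data) = (3/8)(0.28777) + (0)(0.71223) = 0.10791.

0.1079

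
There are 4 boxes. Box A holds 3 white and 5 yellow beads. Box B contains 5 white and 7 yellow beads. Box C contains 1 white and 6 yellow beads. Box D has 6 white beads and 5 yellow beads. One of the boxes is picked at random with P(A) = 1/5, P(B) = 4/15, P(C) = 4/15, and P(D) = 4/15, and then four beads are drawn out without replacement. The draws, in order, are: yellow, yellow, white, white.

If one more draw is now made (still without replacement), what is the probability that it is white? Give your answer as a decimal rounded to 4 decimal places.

For each hypothesis, P(data | H) works out to: P(data | box A) = (5/8)(4/7)(3/6)(2/5) = 0.071429; P(data | box B) = (7/12)(6/11)(5/10)(4/9) = 0.070707; P(data | box C) = (6/7)(5/6)(1/5)(0/4) = 0; P(data | box D) = (5/11)(4/10)(6/9)(5/8) = 0.075758.
Multiplying each by its prior: 1/5 · 0.071429 = 0.014286, 4/15 · 0.070707 = 0.018855, 4/15 · 0 = 0, 4/15 · 0.075758 = 0.020202; these sum to 0.053343.
The posterior is then P(box A | data) = 0.26781, P(box B | data) = 0.35347, P(box C | data) = 0, P(box D | data) = 0.37872.
So P(white next | data) = Σ P(white next | H) P(H | data) = (1/4)(0.26781) + (3/8)(0.35347) + (4/7)(0.37872) = 0.41592.

0.4159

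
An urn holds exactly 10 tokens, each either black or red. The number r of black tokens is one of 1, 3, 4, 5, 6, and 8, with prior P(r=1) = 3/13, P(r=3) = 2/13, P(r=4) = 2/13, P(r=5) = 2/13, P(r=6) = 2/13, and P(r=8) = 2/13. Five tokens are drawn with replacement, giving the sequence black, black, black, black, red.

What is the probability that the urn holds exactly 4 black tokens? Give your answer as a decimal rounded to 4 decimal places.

For each hypothesis, P(data | H) works out to: P(data | r = 1) = (1/10)(1/10)(1/10)(1/10)(9/10) = 9e-05; P(data | r = 3) = (3/10)(3/10)(3/10)(3/10)(7/10) = 0.00567; P(data | r = 4) = (4/10)(4/10)(4/10)(4/10)(6/10) = 0.01536; P(data | r = 5) = (5/10)(5/10)(5/10)(5/10)(5/10) = 0.03125; P(data | r = 6) = (6/10)(6/10)(6/10)(6/10)(4/10) = 0.05184; P(data | r = 8) = (8/10)(8/10)(8/10)(8/10)(2/10) = 0.08192.
Weighting by the prior gives 3/13 · 9e-05 = 2.0769e-05, 2/13 · 0.00567 = 0.00087231, 2/13 · 0.01536 = 0.0023631, 2/13 · 0.03125 = 0.0048077, 2/13 · 0.05184 = 0.0079754, 2/13 · 0.08192 = 0.012603; these sum to 0.028642.
Hence P(r = 4 | data) = (0.0023631) / (0.028642) = 0.082503.

0.0825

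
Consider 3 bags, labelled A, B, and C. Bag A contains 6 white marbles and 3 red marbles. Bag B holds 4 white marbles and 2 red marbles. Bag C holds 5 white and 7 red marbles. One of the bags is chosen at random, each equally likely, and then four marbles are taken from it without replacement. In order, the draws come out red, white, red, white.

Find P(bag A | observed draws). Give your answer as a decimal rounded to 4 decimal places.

0.3023

Under each hypothesis, the probability of the observed sequence is: P(data | bag A) = (3/9)(6/8)(2/7)(5/6) = 0.059524; P(data | bag B) = (2/6)(4/5)(1/4)(3/3) = 0.066667; P(data | bag C) = (7/12)(5/11)(6/10)(4/9) = 0.070707.
Weighting by the prior gives 1/3 · 0.059524 = 0.019841, 1/3 · 0.066667 = 0.022222, 1/3 · 0.070707 = 0.023569; these sum to 0.065633.
Therefore the posterior P(bag A | data) = (0.019841) / (0.065633) = 0.30231.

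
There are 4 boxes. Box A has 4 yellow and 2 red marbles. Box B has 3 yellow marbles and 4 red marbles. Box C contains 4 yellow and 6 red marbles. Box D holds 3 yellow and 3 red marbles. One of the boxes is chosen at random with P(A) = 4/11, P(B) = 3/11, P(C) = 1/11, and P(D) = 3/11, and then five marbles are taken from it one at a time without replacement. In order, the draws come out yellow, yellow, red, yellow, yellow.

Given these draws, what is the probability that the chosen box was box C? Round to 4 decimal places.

Under each hypothesis, the probability of the observed sequence is: P(data | box A) = (4/6)(3/5)(2/4)(2/3)(1/2) = 0.066667; P(data | box B) = (3/7)(2/6)(4/5)(1/4)(0/3) = 0; P(data | box C) = (4/10)(3/9)(6/8)(2/7)(1/6) = 0.0047619; P(data | box D) = (3/6)(2/5)(3/4)(1/3)(0/2) = 0.
Weighting by the prior gives 4/11 · 0.066667 = 0.024242, 3/11 · 0 = 0, 1/11 · 0.0047619 = 0.0004329, 3/11 · 0 = 0; these sum to 0.024675.
By Bayes' rule, P(box C | data) = (0.0004329) / (0.024675) = 0.017544.

0.0175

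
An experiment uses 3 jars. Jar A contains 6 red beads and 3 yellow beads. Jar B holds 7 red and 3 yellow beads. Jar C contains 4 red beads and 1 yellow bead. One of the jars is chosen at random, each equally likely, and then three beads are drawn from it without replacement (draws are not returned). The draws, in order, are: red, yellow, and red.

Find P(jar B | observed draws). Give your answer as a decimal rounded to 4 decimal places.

0.3161

Under each hypothesis, the probability of the observed sequence is: P(data | jar A) = (6/9)(3/8)(5/7) = 5/28; P(data | jar B) = (7/10)(3/9)(6/8) = 7/40; P(data | jar C) = (4/5)(1/4)(3/3) = 1/5.
Weighting by the prior gives 1/3 · 5/28 = 5/84, 1/3 · 7/40 = 7/120, 1/3 · 1/5 = 1/15; with total 31/168.
By Bayes' rule, P(jar B | data) = (7/120) / (31/168) = 49/155.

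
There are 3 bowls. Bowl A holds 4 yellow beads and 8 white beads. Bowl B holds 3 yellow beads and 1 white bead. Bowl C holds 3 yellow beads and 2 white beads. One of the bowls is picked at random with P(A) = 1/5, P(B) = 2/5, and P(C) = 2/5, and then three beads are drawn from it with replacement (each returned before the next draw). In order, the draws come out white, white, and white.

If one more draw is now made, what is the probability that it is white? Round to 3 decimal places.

0.563

The likelihood of the observed sequence under each hypothesis: P(data | bowl A) = (8/12)(8/12)(8/12) = 0.2963; P(data | bowl B) = (1/4)(1/4)(1/4) = 0.015625; P(data | bowl C) = (2/5)(2/5)(2/5) = 0.064.
Multiplying each by its prior: 1/5 · 0.2963 = 0.059259, 2/5 · 0.015625 = 0.00625, 2/5 · 0.064 = 0.0256; these sum to 0.091109.
Normalising, the posterior is P(bowl A | data) = 0.65042, P(bowl B | data) = 0.068599, P(bowl C | data) = 0.28098.
The predictive probability is P(white next | data) = (2/3)(0.65042) + (1/4)(0.068599) + (2/5)(0.28098) = 0.56316.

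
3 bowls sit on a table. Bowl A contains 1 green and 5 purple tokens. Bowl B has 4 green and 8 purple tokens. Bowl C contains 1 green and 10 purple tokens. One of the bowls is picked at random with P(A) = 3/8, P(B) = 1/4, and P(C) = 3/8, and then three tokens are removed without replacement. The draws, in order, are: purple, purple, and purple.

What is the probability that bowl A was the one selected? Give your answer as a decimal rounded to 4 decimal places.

0.3579

Under each hypothesis, the probability of the observed sequence is: P(data | bowl A) = (5/6)(4/5)(3/4) = 1/2; P(data | bowl B) = (8/12)(7/11)(6/10) = 14/55; P(data | bowl C) = (10/11)(9/10)(8/9) = 8/11.
The prior-weighted likelihoods are 3/8 · 1/2 = 3/16, 1/4 · 14/55 = 7/110, 3/8 · 8/11 = 3/11; summing to 461/880.
Therefore the posterior P(bowl A | data) = (3/16) / (461/880) = 165/461.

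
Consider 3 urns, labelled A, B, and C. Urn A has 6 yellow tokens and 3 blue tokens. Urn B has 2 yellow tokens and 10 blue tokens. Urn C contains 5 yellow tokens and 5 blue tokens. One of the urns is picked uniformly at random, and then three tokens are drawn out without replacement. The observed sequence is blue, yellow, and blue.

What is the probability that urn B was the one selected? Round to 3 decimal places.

0.393

Under each hypothesis, the probability of the observed sequence is: P(data | urn A) = (3/9)(6/8)(2/7) = 0.071429; P(data | urn B) = (10/12)(2/11)(9/10) = 0.13636; P(data | urn C) = (5/10)(5/9)(4/8) = 0.13889.
Weighting by the prior gives 1/3 · 0.071429 = 0.02381, 1/3 · 0.13636 = 0.045455, 1/3 · 0.13889 = 0.046296; with total 0.11556.
So P(urn B | data) = (0.045455) / (0.11556) = 0.39334.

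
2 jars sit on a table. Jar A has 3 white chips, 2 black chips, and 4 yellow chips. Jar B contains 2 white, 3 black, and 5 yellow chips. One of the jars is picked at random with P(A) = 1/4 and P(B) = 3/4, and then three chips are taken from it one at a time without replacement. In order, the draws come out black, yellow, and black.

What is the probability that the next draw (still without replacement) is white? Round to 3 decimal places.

0.310

The likelihood of the observed sequence under each hypothesis: P(data | jar A) = (2/9)(4/8)(1/7) = 0.015873; P(data | jar B) = (3/10)(5/9)(2/8) = 0.041667.
Multiplying each by its prior: 1/4 · 0.015873 = 0.0039683, 3/4 · 0.041667 = 0.03125; summing to 0.035218.
The posterior is then P(jar A | data) = 0.11268, P(jar B | data) = 0.88732.
Averaging over the posterior, P(white next | data) = (1/2)(0.11268) + (2/7)(0.88732) = 0.30986.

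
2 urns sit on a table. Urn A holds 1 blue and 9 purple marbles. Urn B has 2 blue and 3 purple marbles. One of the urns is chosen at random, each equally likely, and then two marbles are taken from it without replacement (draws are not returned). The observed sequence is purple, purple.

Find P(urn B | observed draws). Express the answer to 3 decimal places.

Compute the likelihood of the observed sequence for each case: P(data | urn A) = (9/10)(8/9) = 4/5; P(data | urn B) = (3/5)(2/4) = 3/10.
Weighting by the prior gives 1/2 · 4/5 = 2/5, 1/2 · 3/10 = 3/20; these sum to 11/20.
So P(urn B | data) = (3/20) / (11/20) = 3/11.

0.273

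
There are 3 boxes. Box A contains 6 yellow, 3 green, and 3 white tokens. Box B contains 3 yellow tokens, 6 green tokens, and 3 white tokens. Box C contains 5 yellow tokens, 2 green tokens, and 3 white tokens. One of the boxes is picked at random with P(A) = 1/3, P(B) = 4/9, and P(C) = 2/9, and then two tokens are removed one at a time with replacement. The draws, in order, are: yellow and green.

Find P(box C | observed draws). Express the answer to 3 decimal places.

Compute the likelihood of the observed sequence for each case: P(data | box A) = (6/12)(3/12) = 1/8; P(data | box B) = (3/12)(6/12) = 1/8; P(data | box C) = (5/10)(2/10) = 1/10.
Weighting by the prior gives 1/3 · 1/8 = 1/24, 4/9 · 1/8 = 1/18, 2/9 · 1/10 = 1/45; summing to 43/360.
Therefore the posterior P(box C | data) = (1/45) / (43/360) = 8/43.

0.186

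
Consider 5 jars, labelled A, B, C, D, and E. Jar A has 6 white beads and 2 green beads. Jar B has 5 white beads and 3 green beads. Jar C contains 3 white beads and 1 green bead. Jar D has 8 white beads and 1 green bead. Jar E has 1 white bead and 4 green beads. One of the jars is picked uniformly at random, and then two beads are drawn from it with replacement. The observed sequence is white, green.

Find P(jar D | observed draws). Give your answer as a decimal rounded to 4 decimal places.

0.1138

For each hypothesis, P(data | H) works out to: P(data | jar A) = (6/8)(2/8) = 0.1875; P(data | jar B) = (5/8)(3/8) = 0.23438; P(data | jar C) = (3/4)(1/4) = 0.1875; P(data | jar D) = (8/9)(1/9) = 0.098765; P(data | jar E) = (1/5)(4/5) = 0.16.
The prior-weighted likelihoods are 1/5 · 0.1875 = 0.0375, 1/5 · 0.23438 = 0.046875, 1/5 · 0.1875 = 0.0375, 1/5 · 0.098765 = 0.019753, 1/5 · 0.16 = 0.032; summing to 0.17363.
By Bayes' rule, P(jar D | data) = (0.019753) / (0.17363) = 0.11377.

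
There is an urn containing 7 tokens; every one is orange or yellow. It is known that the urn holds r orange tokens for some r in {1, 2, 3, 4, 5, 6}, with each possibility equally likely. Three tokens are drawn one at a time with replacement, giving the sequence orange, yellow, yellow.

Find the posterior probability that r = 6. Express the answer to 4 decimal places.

0.0306

For each hypothesis, P(data | H) works out to: P(data | r = 1) = (1/7)(6/7)(6/7) = 0.10496; P(data | r = 2) = (2/7)(5/7)(5/7) = 0.14577; P(data | r = 3) = (3/7)(4/7)(4/7) = 0.13994; P(data | r = 4) = (4/7)(3/7)(3/7) = 0.10496; P(data | r = 5) = (5/7)(2/7)(2/7) = 0.058309; P(data | r = 6) = (6/7)(1/7)(1/7) = 0.017493.
The prior-weighted likelihoods are 1/6 · 0.10496 = 0.017493, 1/6 · 0.14577 = 0.024295, 1/6 · 0.13994 = 0.023324, 1/6 · 0.10496 = 0.017493, 1/6 · 0.058309 = 0.0097182, 1/6 · 0.017493 = 0.0029155; these sum to 0.095238.
So P(r = 6 | data) = (0.0029155) / (0.095238) = 0.030612.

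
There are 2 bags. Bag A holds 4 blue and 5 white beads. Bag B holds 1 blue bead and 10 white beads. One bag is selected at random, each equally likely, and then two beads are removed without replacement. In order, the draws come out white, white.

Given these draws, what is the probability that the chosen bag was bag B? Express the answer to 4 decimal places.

The likelihood of the observed sequence under each hypothesis: P(data | bag A) = (5/9)(4/8) = 5/18; P(data | bag B) = (10/11)(9/10) = 9/11.
Weighting by the prior gives 1/2 · 5/18 = 5/36, 1/2 · 9/11 = 9/22; summing to 217/396.
So P(bag B | data) = (9/22) / (217/396) = 162/217.

0.7465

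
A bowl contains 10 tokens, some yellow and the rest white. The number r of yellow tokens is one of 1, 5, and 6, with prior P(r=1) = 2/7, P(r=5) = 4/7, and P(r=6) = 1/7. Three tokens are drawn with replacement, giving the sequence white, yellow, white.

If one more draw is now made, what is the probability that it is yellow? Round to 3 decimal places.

For each hypothesis, P(data | H) works out to: P(data | r = 1) = (9/10)(1/10)(9/10) = 0.081; P(data | r = 5) = (5/10)(5/10)(5/10) = 0.125; P(data | r = 6) = (4/10)(6/10)(4/10) = 0.096.
Weighting by the prior gives 2/7 · 0.081 = 0.023143, 4/7 · 0.125 = 0.071429, 1/7 · 0.096 = 0.013714; summing to 0.10829.
The posterior is then P(r = 1 | data) = 0.21372, P(r = 5 | data) = 0.65963, P(r = 6 | data) = 0.12665.
So P(yellow next | data) = Σ P(yellow next | H) P(H | data) = (1/10)(0.21372) + (1/2)(0.65963) + (3/5)(0.12665) = 0.42718.

0.427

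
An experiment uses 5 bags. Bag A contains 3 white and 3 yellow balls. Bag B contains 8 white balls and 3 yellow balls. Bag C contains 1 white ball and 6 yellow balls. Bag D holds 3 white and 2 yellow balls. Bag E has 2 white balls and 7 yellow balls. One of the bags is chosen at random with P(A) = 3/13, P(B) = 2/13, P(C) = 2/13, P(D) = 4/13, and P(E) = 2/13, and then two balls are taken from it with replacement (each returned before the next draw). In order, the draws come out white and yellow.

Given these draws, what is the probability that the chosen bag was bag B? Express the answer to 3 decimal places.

0.147

The likelihood of the observed sequence under each hypothesis: P(data | bag A) = (3/6)(3/6) = 0.25; P(data | bag B) = (8/11)(3/11) = 0.19835; P(data | bag C) = (1/7)(6/7) = 0.12245; P(data | bag D) = (3/5)(2/5) = 0.24; P(data | bag E) = (2/9)(7/9) = 0.17284.
The prior-weighted likelihoods are 3/13 · 0.25 = 0.057692, 2/13 · 0.19835 = 0.030515, 2/13 · 0.12245 = 0.018838, 4/13 · 0.24 = 0.073846, 2/13 · 0.17284 = 0.026591; these sum to 0.20748.
So P(bag B | data) = (0.030515) / (0.20748) = 0.14707.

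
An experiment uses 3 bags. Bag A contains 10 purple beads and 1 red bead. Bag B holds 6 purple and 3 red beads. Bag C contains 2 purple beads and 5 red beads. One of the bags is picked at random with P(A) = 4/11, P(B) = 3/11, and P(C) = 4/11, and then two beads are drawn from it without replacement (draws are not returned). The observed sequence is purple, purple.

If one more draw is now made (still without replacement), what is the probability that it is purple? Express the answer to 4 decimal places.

0.7688

The likelihood of the observed sequence under each hypothesis: P(data | bag A) = (10/11)(9/10) = 0.81818; P(data | bag B) = (6/9)(5/8) = 0.41667; P(data | bag C) = (2/7)(1/6) = 0.047619.
The prior-weighted likelihoods are 4/11 · 0.81818 = 0.29752, 3/11 · 0.41667 = 0.11364, 4/11 · 0.047619 = 0.017316; with total 0.42847.
The posterior is then P(bag A | data) = 0.69437, P(bag B | data) = 0.26521, P(bag C | data) = 0.040413.
The predictive probability is P(purple next | data) = (8/9)(0.69437) + (4/7)(0.26521) + (0)(0.040413) = 0.76877.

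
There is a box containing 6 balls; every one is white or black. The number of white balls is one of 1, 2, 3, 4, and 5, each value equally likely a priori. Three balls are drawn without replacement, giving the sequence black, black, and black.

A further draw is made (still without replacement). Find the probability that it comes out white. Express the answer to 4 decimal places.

For each hypothesis, P(data | H) works out to: P(data | r = 1) = (5/6)(4/5)(3/4) = 1/2; P(data | r = 2) = (4/6)(3/5)(2/4) = 1/5; P(data | r = 3) = (3/6)(2/5)(1/4) = 1/20; P(data | r = 4) = (2/6)(1/5)(0/4) = 0; P(data | r = 5) = (1/6)(0/5) = 0.
The prior-weighted likelihoods are 1/5 · 1/2 = 1/10, 1/5 · 1/5 = 1/25, 1/5 · 1/20 = 1/100, 1/5 · 0 = 0, 1/5 · 0 = 0; summing to 3/20.
Dividing through by the total gives posterior P(r = 1 | data) = 2/3, P(r = 2 | data) = 4/15, P(r = 3 | data) = 1/15, P(r = 4 | data) = 0, P(r = 5 | data) = 0.
Averaging over the posterior, P(white next | data) = (1/3)(2/3) + (2/3)(4/15) + (1)(1/15) = 7/15.

0.4667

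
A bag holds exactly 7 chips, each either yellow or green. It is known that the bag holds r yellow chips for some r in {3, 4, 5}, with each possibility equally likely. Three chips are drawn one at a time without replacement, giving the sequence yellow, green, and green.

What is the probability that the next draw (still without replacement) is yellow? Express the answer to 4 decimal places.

0.6571

For each hypothesis, P(data | H) works out to: P(data | r = 3) = (3/7)(4/6)(3/5) = 6/35; P(data | r = 4) = (4/7)(3/6)(2/5) = 4/35; P(data | r = 5) = (5/7)(2/6)(1/5) = 1/21.
Multiplying each by its prior: 1/3 · 6/35 = 2/35, 1/3 · 4/35 = 4/105, 1/3 · 1/21 = 1/63; with total 1/9.
Normalising, the posterior is P(r = 3 | data) = 18/35, P(r = 4 | data) = 12/35, P(r = 5 | data) = 1/7.
Averaging over the posterior, P(yellow next | data) = (1/2)(18/35) + (3/4)(12/35) + (1)(1/7) = 23/35.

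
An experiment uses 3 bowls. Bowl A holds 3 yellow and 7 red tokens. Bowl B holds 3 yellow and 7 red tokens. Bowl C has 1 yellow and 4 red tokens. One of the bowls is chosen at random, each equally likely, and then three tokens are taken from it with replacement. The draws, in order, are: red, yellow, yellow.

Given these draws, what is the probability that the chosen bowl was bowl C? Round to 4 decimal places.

0.2025

For each hypothesis, P(data | H) works out to: P(data | bowl A) = (7/10)(3/10)(3/10) = 0.063; P(data | bowl B) = (7/10)(3/10)(3/10) = 0.063; P(data | bowl C) = (4/5)(1/5)(1/5) = 0.032.
Multiplying each by its prior: 1/3 · 0.063 = 0.021, 1/3 · 0.063 = 0.021, 1/3 · 0.032 = 0.010667; with total 0.052667.
Hence P(bowl C | data) = (0.010667) / (0.052667) = 0.20253.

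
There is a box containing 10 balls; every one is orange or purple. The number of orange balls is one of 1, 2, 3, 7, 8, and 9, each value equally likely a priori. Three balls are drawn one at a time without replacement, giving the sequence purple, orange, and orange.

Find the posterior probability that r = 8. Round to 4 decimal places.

0.3043

For each hypothesis, P(data | H) works out to: P(data | r = 1) = (9/10)(1/9)(0/8) = 0; P(data | r = 2) = (8/10)(2/9)(1/8) = 1/45; P(data | r = 3) = (7/10)(3/9)(2/8) = 7/120; P(data | r = 7) = (3/10)(7/9)(6/8) = 7/40; P(data | r = 8) = (2/10)(8/9)(7/8) = 7/45; P(data | r = 9) = (1/10)(9/9)(8/8) = 1/10.
Weighting by the prior gives 1/6 · 0 = 0, 1/6 · 1/45 = 1/270, 1/6 · 7/120 = 7/720, 1/6 · 7/40 = 7/240, 1/6 · 7/45 = 7/270, 1/6 · 1/10 = 1/60; with total 23/270.
Hence P(r = 8 | data) = (7/270) / (23/270) = 7/23.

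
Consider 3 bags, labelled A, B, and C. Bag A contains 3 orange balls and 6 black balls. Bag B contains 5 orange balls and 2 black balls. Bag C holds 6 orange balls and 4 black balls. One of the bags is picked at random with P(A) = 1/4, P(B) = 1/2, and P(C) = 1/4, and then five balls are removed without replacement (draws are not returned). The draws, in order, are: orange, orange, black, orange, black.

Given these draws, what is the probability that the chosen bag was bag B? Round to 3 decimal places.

For each hypothesis, P(data | H) works out to: P(data | bag A) = (3/9)(2/8)(6/7)(1/6)(5/5) = 1/84; P(data | bag B) = (5/7)(4/6)(2/5)(3/4)(1/3) = 1/21; P(data | bag C) = (6/10)(5/9)(4/8)(4/7)(3/6) = 1/21.
Weighting by the prior gives 1/4 · 1/84 = 1/336, 1/2 · 1/21 = 1/42, 1/4 · 1/21 = 1/84; these sum to 13/336.
By Bayes' rule, P(bag B | data) = (1/42) / (13/336) = 8/13.

0.615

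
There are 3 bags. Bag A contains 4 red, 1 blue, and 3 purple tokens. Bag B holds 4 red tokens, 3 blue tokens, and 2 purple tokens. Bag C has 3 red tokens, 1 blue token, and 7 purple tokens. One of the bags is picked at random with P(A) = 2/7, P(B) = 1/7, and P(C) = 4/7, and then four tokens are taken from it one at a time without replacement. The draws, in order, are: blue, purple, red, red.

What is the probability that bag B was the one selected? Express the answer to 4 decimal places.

0.2709

Compute the likelihood of the observed sequence for each case: P(data | bag A) = (1/8)(3/7)(4/6)(3/5) = 0.021429; P(data | bag B) = (3/9)(2/8)(4/7)(3/6) = 0.02381; P(data | bag C) = (1/11)(7/10)(3/9)(2/8) = 0.005303.
Multiplying each by its prior: 2/7 · 0.021429 = 0.0061224, 1/7 · 0.02381 = 0.0034014, 4/7 · 0.005303 = 0.0030303; these sum to 0.012554.
By Bayes' rule, P(bag B | data) = (0.0034014) / (0.012554) = 0.27094.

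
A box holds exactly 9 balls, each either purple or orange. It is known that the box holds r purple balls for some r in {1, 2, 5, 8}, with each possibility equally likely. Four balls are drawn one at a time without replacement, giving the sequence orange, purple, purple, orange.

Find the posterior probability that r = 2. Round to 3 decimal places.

0.259

The likelihood of the observed sequence under each hypothesis: P(data | r = 1) = (8/9)(1/8)(0/7) = 0; P(data | r = 2) = (7/9)(2/8)(1/7)(6/6) = 1/36; P(data | r = 5) = (4/9)(5/8)(4/7)(3/6) = 5/63; P(data | r = 8) = (1/9)(8/8)(7/7)(0/6) = 0.
Weighting by the prior gives 1/4 · 0 = 0, 1/4 · 1/36 = 1/144, 1/4 · 5/63 = 5/252, 1/4 · 0 = 0; with total 3/112.
So P(r = 2 | data) = (1/144) / (3/112) = 7/27.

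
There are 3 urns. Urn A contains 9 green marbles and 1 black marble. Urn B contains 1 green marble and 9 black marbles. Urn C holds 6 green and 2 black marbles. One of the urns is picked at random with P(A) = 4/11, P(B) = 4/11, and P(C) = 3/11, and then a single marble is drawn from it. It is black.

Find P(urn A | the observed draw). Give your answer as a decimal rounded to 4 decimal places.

0.0842

For each hypothesis, P(data | H) works out to: P(data | urn A) = (1/10) = 1/10; P(data | urn B) = (9/10) = 9/10; P(data | urn C) = (2/8) = 1/4.
The prior-weighted likelihoods are 4/11 · 1/10 = 2/55, 4/11 · 9/10 = 18/55, 3/11 · 1/4 = 3/44; with total 19/44.
So P(urn A | data) = (2/55) / (19/44) = 8/95.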